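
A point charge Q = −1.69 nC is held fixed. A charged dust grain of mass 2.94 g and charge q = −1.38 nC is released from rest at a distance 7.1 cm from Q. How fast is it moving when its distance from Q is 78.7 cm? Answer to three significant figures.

Only the electrostatic force acts, so mechanical energy is conserved: ½mv² = U₁ − U₂ = kQq(1/r₁ − 1/r₂).
U₁ − U₂ = (8.99×10⁹ N·m²/C²)(-1.69×10⁻⁹ C)(-1.38×10⁻⁹ C)(1/0.0710 − 1/0.787) = 2.69×10⁻⁷ J.
v = √(2·2.69×10⁻⁷/2.94×10⁻³) = 0.0135 m/s.

0.0135 m/s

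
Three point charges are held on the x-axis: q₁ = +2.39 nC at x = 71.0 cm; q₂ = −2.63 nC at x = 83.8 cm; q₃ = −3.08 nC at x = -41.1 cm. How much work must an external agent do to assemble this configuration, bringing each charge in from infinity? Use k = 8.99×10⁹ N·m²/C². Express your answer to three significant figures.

The assembly work is the sum of pairwise potential energies, U = Σ_{i<j} kqᵢqⱼ/rᵢⱼ.
Pair separations: r₁₂ = 0.128 m, r₁₃ = 1.12 m, r₂₃ = 1.25 m.
U = (-4.41×10⁻⁷) + (-5.90×10⁻⁸) + (5.83×10⁻⁸) = -4.42×10⁻⁷ J.

-4.42×10⁻⁷ J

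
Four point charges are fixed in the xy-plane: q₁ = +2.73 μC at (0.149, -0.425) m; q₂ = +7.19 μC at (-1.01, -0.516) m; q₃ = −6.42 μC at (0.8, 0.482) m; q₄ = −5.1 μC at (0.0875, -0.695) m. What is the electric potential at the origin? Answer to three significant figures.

Electric potential is a scalar, so the contributions from each charge add algebraically: V = Σ kqᵢ/rᵢ.
Distances from the field point to each charge: r₁ = 0.450 m, r₂ = 1.13 m, r₃ = 0.934 m, r₄ = 0.700 m.
V = k[(2.73×10⁻⁶)/(0.450) + (7.19×10⁻⁶)/(1.13) + (-6.42×10⁻⁶)/(0.934) + (-5.10×10⁻⁶)/(0.700)] = -1.58×10⁴ V.

-1.58×10⁴ V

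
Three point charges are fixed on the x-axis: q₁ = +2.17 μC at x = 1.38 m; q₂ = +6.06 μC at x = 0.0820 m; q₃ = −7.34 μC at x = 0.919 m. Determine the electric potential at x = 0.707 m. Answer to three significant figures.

-1.95×10⁵ V

Electric potential is a scalar, so the contributions from each charge add algebraically: V = Σ kqᵢ/rᵢ.
Distances from the field point to each charge: r₁ = 0.673 m, r₂ = 0.625 m, r₃ = 0.212 m.
V = k[(2.17×10⁻⁶)/(0.673) + (6.06×10⁻⁶)/(0.625) + (-7.34×10⁻⁶)/(0.212)] = -1.95×10⁵ V.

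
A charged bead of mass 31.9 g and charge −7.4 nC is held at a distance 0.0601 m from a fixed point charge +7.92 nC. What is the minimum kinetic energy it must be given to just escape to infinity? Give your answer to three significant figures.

8.77×10⁻⁶ J

To just escape, total mechanical energy must reach zero at infinity: ½mv²_min + U = 0, so ½mv²_min = −U = |kQq|/r.
|U| = |kQq|/r = (8.99×10⁹ N·m²/C²)(7.92×10⁻⁹)(7.40×10⁻⁹)/(0.0601) = 8.77×10⁻⁶ J.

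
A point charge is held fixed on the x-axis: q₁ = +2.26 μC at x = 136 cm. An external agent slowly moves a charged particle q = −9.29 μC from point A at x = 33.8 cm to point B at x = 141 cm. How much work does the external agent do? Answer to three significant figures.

-3.59 J

For quasistatic motion the external work equals the change in potential energy: W_ext = qΔV = q(V_B − V_A).
At A: distance to the source charge is 1.02 m; V_A = kq₁/r = 1.99×10⁴ V.
At B: distance to the source charge is 0.0500 m; V_B = kq₁/r = 4.06×10⁵ V.
ΔV = V_B − V_A = 3.86×10⁵ V.
W_ext = qΔV = (-9.29×10⁻⁶ C)(3.86×10⁵ V) = -3.59 J.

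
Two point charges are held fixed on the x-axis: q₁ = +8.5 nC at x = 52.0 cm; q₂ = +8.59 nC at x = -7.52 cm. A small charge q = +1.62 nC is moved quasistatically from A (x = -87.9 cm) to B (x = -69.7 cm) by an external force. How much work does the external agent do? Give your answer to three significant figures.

5.88×10⁻⁸ J

For quasistatic motion the external work equals the change in potential energy: W_ext = qΔV = q(V_B − V_A).
At A: distances to the source charges are 1.40 m, 0.804 m; V_A = Σ kqᵢ/rᵢ = 151 V.
At B: distances to the source charges are 1.22 m, 0.622 m; V_B = Σ kqᵢ/rᵢ = 187 V.
ΔV = V_B − V_A = 36.3 V.
W_ext = qΔV = (1.62×10⁻⁹ C)(36.3 V) = 5.88×10⁻⁸ J.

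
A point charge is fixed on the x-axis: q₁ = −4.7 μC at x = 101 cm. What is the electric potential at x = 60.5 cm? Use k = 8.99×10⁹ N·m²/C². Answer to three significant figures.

Electric potential is a scalar, so the contributions from each charge add algebraically: V = Σ kqᵢ/rᵢ.
V = k[(-4.70×10⁻⁶)/(0.405)] = -1.04×10⁵ V.

-1.04×10⁵ V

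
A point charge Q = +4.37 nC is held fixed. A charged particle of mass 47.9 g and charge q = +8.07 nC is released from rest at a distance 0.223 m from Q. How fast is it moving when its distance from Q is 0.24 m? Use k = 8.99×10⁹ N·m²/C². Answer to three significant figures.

2.05×10⁻³ m/s

Only the electrostatic force acts, so mechanical energy is conserved: ½mv² = U₁ − U₂ = kQq(1/r₁ − 1/r₂).
U₁ − U₂ = (8.99×10⁹ N·m²/C²)(4.37×10⁻⁹ C)(8.07×10⁻⁹ C)(1/0.223 − 1/0.240) = 1.01×10⁻⁷ J.
v = √(2·1.01×10⁻⁷/0.0479) = 2.05×10⁻³ m/s.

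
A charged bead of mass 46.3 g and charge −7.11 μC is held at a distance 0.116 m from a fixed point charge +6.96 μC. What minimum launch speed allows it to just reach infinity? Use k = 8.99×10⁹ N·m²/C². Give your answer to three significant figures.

12.9 m/s

To just escape, total mechanical energy must reach zero at infinity: ½mv²_min + U = 0, so ½mv²_min = −U = |kQq|/r.
|U| = |kQq|/r = (8.99×10⁹ N·m²/C²)(6.96×10⁻⁶)(7.11×10⁻⁶)/(0.116) = 3.84 J.
v_min = √(2|U|/m) = √(2·3.84/0.0463) = 12.9 m/s.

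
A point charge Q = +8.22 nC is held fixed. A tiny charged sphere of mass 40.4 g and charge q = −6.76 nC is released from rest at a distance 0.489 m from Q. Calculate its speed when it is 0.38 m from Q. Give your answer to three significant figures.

Only the electrostatic force acts, so mechanical energy is conserved: ½mv² = U₁ − U₂ = kQq(1/r₁ − 1/r₂).
U₁ − U₂ = (8.99×10⁹ N·m²/C²)(8.22×10⁻⁹ C)(-6.76×10⁻⁹ C)(1/0.489 − 1/0.380) = 2.93×10⁻⁷ J.
v = √(2·2.93×10⁻⁷/0.0404) = 3.81×10⁻³ m/s.

3.81×10⁻³ m/s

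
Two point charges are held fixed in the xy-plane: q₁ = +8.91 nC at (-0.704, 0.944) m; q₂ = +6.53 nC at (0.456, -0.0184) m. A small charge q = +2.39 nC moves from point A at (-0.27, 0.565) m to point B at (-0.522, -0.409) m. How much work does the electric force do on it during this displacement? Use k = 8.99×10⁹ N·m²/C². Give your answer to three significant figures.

The work done by the electric force is W_field = −ΔU = −q(V_B − V_A) = q(V_A − V_B).
At A: distances to the source charges are 0.576 m, 0.931 m; V_A = Σ kqᵢ/rᵢ = 202 V.
At B: distances to the source charges are 1.37 m, 1.05 m; V_B = Σ kqᵢ/rᵢ = 114 V.
ΔV = V_B − V_A = -87.6 V.
W_field = −qΔV = −(2.39×10⁻⁹ C)(-87.6 V) = 2.09×10⁻⁷ J.

2.09×10⁻⁷ J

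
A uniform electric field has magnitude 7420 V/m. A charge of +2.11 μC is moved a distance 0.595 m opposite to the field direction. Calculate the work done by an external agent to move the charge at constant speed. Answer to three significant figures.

9.32×10⁻³ J

The potential change for a displacement 0.595 m opposite to the field direction is ΔV = +Ed = 4410 V.
W_ext = qΔV = 9.32×10⁻³ J.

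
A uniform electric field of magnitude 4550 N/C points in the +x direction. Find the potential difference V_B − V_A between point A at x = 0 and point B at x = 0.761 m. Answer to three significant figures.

In a uniform field, potential decreases in the direction of E: V_B − V_A = −E·Δx.
V_B − V_A = −(4550 V/m)(0.761 m) = -3460 V.

-3460 V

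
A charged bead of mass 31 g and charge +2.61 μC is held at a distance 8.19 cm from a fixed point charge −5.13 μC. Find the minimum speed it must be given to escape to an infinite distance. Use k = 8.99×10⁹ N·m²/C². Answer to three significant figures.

9.74 m/s

To just escape, total mechanical energy must reach zero at infinity: ½mv²_min + U = 0, so ½mv²_min = −U = |kQq|/r.
|U| = |kQq|/r = (8.99×10⁹ N·m²/C²)(5.13×10⁻⁶)(2.61×10⁻⁶)/(0.0819) = 1.47 J.
v_min = √(2|U|/m) = √(2·1.47/0.0310) = 9.74 m/s.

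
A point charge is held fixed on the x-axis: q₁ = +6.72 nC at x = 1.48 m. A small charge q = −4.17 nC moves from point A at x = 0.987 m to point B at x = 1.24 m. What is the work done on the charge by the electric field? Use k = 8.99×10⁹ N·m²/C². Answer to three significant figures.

The work done by the electric force is W_field = −ΔU = −q(V_B − V_A) = q(V_A − V_B).
At A: distance to the source charge is 0.493 m; V_A = kq₁/r = 123 V.
At B: distance to the source charge is 0.240 m; V_B = kq₁/r = 252 V.
ΔV = V_B − V_A = 129 V.
W_field = −qΔV = −(-4.17×10⁻⁹ C)(129 V) = 5.39×10⁻⁷ J.

5.39×10⁻⁷ J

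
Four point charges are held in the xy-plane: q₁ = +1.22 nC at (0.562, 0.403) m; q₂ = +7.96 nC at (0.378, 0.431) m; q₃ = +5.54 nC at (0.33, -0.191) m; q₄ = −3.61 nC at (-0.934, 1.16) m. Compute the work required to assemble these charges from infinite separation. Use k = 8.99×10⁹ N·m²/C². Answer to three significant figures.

9.07×10⁻⁷ J

The assembly work is the sum of pairwise potential energies, U = Σ_{i<j} kqᵢqⱼ/rᵢⱼ.
Pair separations: r₁₂ = 0.186 m, r₁₃ = 0.638 m, r₁₄ = 1.68 m, r₂₃ = 0.624 m, r₂₄ = 1.50 m, r₃₄ = 1.85 m.
Summing all 6 pair terms gives U = 9.07×10⁻⁷ J.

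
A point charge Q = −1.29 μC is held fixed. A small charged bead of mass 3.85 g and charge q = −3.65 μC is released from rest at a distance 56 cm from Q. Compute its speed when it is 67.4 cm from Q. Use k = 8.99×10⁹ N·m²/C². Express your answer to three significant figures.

Only the electrostatic force acts, so mechanical energy is conserved: ½mv² = U₁ − U₂ = kQq(1/r₁ − 1/r₂).
U₁ − U₂ = (8.99×10⁹ N·m²/C²)(-1.29×10⁻⁶ C)(-3.65×10⁻⁶ C)(1/0.560 − 1/0.674) = 0.0128 J.
v = √(2·0.0128/3.85×10⁻³) = 2.58 m/s.

2.58 m/s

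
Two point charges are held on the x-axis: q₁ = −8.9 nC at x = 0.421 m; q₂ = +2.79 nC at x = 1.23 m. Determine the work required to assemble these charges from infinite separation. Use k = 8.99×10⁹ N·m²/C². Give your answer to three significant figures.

-2.76×10⁻⁷ J

The assembly work is the sum of pairwise potential energies, U = Σ_{i<j} kqᵢqⱼ/rᵢⱼ.
Pair separations: r₁₂ = 0.809 m.
U = (-2.76×10⁻⁷) = -2.76×10⁻⁷ J.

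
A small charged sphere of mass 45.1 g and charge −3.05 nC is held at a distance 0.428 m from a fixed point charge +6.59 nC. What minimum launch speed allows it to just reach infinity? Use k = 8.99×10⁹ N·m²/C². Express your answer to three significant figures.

To just escape, total mechanical energy must reach zero at infinity: ½mv²_min + U = 0, so ½mv²_min = −U = |kQq|/r.
|U| = |kQq|/r = (8.99×10⁹ N·m²/C²)(6.59×10⁻⁹)(3.05×10⁻⁹)/(0.428) = 4.22×10⁻⁷ J.
v_min = √(2|U|/m) = √(2·4.22×10⁻⁷/0.0451) = 4.33×10⁻³ m/s.

4.33×10⁻³ m/s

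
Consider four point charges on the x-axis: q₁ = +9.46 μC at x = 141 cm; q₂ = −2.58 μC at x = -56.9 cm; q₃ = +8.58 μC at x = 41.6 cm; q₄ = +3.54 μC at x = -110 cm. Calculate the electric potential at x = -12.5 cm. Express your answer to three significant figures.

The total potential is the scalar sum of each charge's contribution, V = Σ kqᵢ/rᵢ.
Distances from the field point to each charge: r₁ = 1.53 m, r₂ = 0.444 m, r₃ = 0.541 m, r₄ = 0.975 m.
V = k[(9.46×10⁻⁶)/(1.53) + (-2.58×10⁻⁶)/(0.444) + (8.58×10⁻⁶)/(0.541) + (3.54×10⁻⁶)/(0.975)] = 1.78×10⁵ V.

1.78×10⁵ V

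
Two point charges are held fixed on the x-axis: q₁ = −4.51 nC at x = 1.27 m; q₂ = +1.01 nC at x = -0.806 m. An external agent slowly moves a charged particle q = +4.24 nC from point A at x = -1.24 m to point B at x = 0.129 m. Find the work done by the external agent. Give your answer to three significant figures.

-1.30×10⁻⁷ J

For quasistatic motion the external work equals the change in potential energy: W_ext = qΔV = q(V_B − V_A).
At A: distances to the source charges are 2.51 m, 0.434 m; V_A = Σ kqᵢ/rᵢ = 4.77 V.
At B: distances to the source charges are 1.14 m, 0.935 m; V_B = Σ kqᵢ/rᵢ = -25.8 V.
ΔV = V_B − V_A = -30.6 V.
W_ext = qΔV = (4.24×10⁻⁹ C)(-30.6 V) = -1.30×10⁻⁷ J.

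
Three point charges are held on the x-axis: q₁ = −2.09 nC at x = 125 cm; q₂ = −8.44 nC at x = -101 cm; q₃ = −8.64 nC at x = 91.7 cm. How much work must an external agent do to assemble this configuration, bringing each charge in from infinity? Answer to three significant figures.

8.98×10⁻⁷ J

The work to assemble the configuration equals its total potential energy, U = Σ kqᵢqⱼ/rᵢⱼ over all pairs.
Pair separations: r₁₂ = 2.26 m, r₁₃ = 0.333 m, r₂₃ = 1.93 m.
U = (7.02×10⁻⁸) + (4.88×10⁻⁷) + (3.40×10⁻⁷) = 8.98×10⁻⁷ J.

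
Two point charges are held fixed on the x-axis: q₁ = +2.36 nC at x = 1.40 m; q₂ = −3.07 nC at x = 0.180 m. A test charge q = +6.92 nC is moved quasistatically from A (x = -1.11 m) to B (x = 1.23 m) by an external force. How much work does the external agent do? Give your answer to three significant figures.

For quasistatic motion the external work equals the change in potential energy: W_ext = qΔV = q(V_B − V_A).
At A: distances to the source charges are 2.51 m, 1.29 m; V_A = Σ kqᵢ/rᵢ = -12.9 V.
At B: distances to the source charges are 0.170 m, 1.05 m; V_B = Σ kqᵢ/rᵢ = 98.5 V.
ΔV = V_B − V_A = 111 V.
W_ext = qΔV = (6.92×10⁻⁹ C)(111 V) = 7.71×10⁻⁷ J.

7.71×10⁻⁷ J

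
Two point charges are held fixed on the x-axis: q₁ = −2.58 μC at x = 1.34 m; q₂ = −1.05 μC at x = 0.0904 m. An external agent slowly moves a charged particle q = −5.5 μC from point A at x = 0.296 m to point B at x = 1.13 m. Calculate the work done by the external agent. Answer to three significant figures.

For quasistatic motion the external work equals the change in potential energy: W_ext = qΔV = q(V_B − V_A).
At A: distances to the source charges are 1.04 m, 0.206 m; V_A = Σ kqᵢ/rᵢ = -6.81×10⁴ V.
At B: distances to the source charges are 0.210 m, 1.04 m; V_B = Σ kqᵢ/rᵢ = -1.20×10⁵ V.
ΔV = V_B − V_A = -5.14×10⁴ V.
W_ext = qΔV = (-5.50×10⁻⁶ C)(-5.14×10⁴ V) = 0.283 J.

0.283 J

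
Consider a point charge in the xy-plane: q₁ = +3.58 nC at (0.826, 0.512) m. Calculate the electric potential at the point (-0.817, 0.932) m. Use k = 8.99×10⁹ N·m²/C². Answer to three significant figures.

19.0 V

Electric potential is a scalar, so the contributions from each charge add algebraically: V = Σ kqᵢ/rᵢ.
Distances from the field point to each charge: r₁ = 1.70 m.
V = k[(3.58×10⁻⁹)/(1.70)] = 19.0 V.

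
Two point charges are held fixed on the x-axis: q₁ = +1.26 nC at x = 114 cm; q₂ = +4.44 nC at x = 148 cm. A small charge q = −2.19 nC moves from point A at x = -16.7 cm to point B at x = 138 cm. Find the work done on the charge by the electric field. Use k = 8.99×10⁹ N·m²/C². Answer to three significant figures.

The work done by the electric force is W_field = −ΔU = −q(V_B − V_A) = q(V_A − V_B).
At A: distances to the source charges are 1.31 m, 1.65 m; V_A = Σ kqᵢ/rᵢ = 32.9 V.
At B: distances to the source charges are 0.240 m, 0.100 m; V_B = Σ kqᵢ/rᵢ = 446 V.
ΔV = V_B − V_A = 413 V.
W_field = −qΔV = −(-2.19×10⁻⁹ C)(413 V) = 9.05×10⁻⁷ J.

9.05×10⁻⁷ J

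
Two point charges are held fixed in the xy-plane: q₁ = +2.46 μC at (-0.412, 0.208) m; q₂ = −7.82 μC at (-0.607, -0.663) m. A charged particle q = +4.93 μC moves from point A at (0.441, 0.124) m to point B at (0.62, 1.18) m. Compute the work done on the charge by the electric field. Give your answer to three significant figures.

The work done by the electric force is W_field = −ΔU = −q(V_B − V_A) = q(V_A − V_B).
At A: distances to the source charges are 0.857 m, 1.31 m; V_A = Σ kqᵢ/rᵢ = -2.78×10⁴ V.
At B: distances to the source charges are 1.42 m, 2.21 m; V_B = Σ kqᵢ/rᵢ = -1.62×10⁴ V.
ΔV = V_B − V_A = 1.17×10⁴ V.
W_field = −qΔV = −(4.93×10⁻⁶ C)(1.17×10⁴ V) = -0.0576 J.

-0.0576 J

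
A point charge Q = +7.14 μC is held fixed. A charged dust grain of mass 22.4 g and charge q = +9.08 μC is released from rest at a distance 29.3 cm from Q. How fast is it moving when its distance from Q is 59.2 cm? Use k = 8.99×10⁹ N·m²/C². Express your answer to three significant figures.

9.47 m/s

Only the electrostatic force acts, so mechanical energy is conserved: ½mv² = U₁ − U₂ = kQq(1/r₁ − 1/r₂).
U₁ − U₂ = (8.99×10⁹ N·m²/C²)(7.14×10⁻⁶ C)(9.08×10⁻⁶ C)(1/0.293 − 1/0.592) = 1.00 J.
v = √(2·1.00/0.0224) = 9.47 m/s.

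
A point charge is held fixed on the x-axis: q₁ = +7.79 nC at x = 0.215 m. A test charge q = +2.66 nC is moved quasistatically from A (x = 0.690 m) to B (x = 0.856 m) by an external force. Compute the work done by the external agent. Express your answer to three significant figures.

-1.02×10⁻⁷ J

For quasistatic motion the external work equals the change in potential energy: W_ext = qΔV = q(V_B − V_A).
At A: distance to the source charge is 0.475 m; V_A = kq₁/r = 147 V.
At B: distance to the source charge is 0.641 m; V_B = kq₁/r = 109 V.
ΔV = V_B − V_A = -38.2 V.
W_ext = qΔV = (2.66×10⁻⁹ C)(-38.2 V) = -1.02×10⁻⁷ J.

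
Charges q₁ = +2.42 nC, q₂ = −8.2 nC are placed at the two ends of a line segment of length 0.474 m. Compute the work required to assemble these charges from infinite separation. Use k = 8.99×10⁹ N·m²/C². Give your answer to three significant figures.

-3.76×10⁻⁷ J

The work to assemble the configuration equals its total potential energy, U = Σ kqᵢqⱼ/rᵢⱼ over all pairs.
The separation is r = 0.474 m.
U = (-3.76×10⁻⁷) = -3.76×10⁻⁷ J.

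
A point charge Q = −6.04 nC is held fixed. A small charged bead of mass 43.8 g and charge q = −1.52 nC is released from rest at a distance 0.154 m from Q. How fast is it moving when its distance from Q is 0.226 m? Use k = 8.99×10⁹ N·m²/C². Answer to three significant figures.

2.79×10⁻³ m/s

Only the electrostatic force acts, so mechanical energy is conserved: ½mv² = U₁ − U₂ = kQq(1/r₁ − 1/r₂).
U₁ − U₂ = (8.99×10⁹ N·m²/C²)(-6.04×10⁻⁹ C)(-1.52×10⁻⁹ C)(1/0.154 − 1/0.226) = 1.71×10⁻⁷ J.
v = √(2·1.71×10⁻⁷/0.0438) = 2.79×10⁻³ m/s.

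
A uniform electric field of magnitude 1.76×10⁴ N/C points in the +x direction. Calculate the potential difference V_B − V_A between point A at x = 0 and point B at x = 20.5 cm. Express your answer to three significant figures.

In a uniform field, potential decreases in the direction of E: V_B − V_A = −E·Δx.
V_B − V_A = −(1.76×10⁴ V/m)(0.205 m) = -3610 V.

-3610 V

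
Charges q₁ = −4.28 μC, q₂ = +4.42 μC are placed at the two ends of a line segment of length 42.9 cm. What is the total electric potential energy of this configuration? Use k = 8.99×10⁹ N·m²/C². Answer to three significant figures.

The work to assemble the configuration equals its total potential energy, U = Σ kqᵢqⱼ/rᵢⱼ over all pairs.
The separation is r = 0.429 m.
U = (-0.396) = -0.396 J.

-0.396 J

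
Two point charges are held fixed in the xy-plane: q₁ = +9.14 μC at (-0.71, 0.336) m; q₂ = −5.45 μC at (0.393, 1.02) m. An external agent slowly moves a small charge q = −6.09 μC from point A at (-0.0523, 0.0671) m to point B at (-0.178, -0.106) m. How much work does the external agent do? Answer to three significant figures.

-0.0666 J

For quasistatic motion the external work equals the change in potential energy: W_ext = qΔV = q(V_B − V_A).
At A: distances to the source charges are 0.711 m, 1.05 m; V_A = Σ kqᵢ/rᵢ = 6.91×10⁴ V.
At B: distances to the source charges are 0.692 m, 1.26 m; V_B = Σ kqᵢ/rᵢ = 8.00×10⁴ V.
ΔV = V_B − V_A = 1.09×10⁴ V.
W_ext = qΔV = (-6.09×10⁻⁶ C)(1.09×10⁴ V) = -0.0666 J.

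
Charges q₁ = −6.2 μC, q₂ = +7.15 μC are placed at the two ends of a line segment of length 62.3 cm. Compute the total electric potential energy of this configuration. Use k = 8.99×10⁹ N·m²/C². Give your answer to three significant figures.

-0.640 J

The assembly work is the sum of pairwise potential energies, U = Σ_{i<j} kqᵢqⱼ/rᵢⱼ.
The separation is r = 0.623 m.
U = (-0.640) = -0.640 J.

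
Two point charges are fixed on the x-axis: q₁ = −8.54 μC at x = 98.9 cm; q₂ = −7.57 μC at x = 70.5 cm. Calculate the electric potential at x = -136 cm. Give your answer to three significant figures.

The total potential is the scalar sum of each charge's contribution, V = Σ kqᵢ/rᵢ.
Distances from the field point to each charge: r₁ = 2.35 m, r₂ = 2.06 m.
V = k[(-8.54×10⁻⁶)/(2.35) + (-7.57×10⁻⁶)/(2.06)] = -6.56×10⁴ V.

-6.56×10⁴ V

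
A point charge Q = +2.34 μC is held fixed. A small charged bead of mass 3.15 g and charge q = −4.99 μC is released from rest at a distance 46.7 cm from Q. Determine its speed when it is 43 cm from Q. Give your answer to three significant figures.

3.50 m/s

Only the electrostatic force acts, so mechanical energy is conserved: ½mv² = U₁ − U₂ = kQq(1/r₁ − 1/r₂).
U₁ − U₂ = (8.99×10⁹ N·m²/C²)(2.34×10⁻⁶ C)(-4.99×10⁻⁶ C)(1/0.467 − 1/0.430) = 0.0193 J.
v = √(2·0.0193/3.15×10⁻³) = 3.50 m/s.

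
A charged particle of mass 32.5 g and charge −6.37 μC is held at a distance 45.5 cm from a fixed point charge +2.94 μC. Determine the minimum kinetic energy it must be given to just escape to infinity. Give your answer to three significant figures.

To just escape, total mechanical energy must reach zero at infinity: ½mv²_min + U = 0, so ½mv²_min = −U = |kQq|/r.
|U| = |kQq|/r = (8.99×10⁹ N·m²/C²)(2.94×10⁻⁶)(6.37×10⁻⁶)/(0.455) = 0.370 J.

0.370 J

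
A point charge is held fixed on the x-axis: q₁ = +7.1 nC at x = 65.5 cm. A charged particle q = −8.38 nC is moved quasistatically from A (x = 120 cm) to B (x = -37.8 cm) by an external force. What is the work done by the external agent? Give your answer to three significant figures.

For quasistatic motion the external work equals the change in potential energy: W_ext = qΔV = q(V_B − V_A).
At A: distance to the source charge is 0.545 m; V_A = kq₁/r = 117 V.
At B: distance to the source charge is 1.03 m; V_B = kq₁/r = 61.8 V.
ΔV = V_B − V_A = -55.3 V.
W_ext = qΔV = (-8.38×10⁻⁹ C)(-55.3 V) = 4.64×10⁻⁷ J.

4.64×10⁻⁷ J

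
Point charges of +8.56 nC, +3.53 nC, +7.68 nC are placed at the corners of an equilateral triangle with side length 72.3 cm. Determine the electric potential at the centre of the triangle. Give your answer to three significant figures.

The total potential is the scalar sum of each charge's contribution, V = Σ kqᵢ/rᵢ.
The distance from each vertex to the centroid is a/√3 = 0.417 m.
V = k[(8.56×10⁻⁹)/(0.417) + (3.53×10⁻⁹)/(0.417) + (7.68×10⁻⁹)/(0.417)] = 426 V.

426 V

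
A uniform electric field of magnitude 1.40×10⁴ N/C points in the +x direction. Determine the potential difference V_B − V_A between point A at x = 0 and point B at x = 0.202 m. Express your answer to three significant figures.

In a uniform field, potential decreases in the direction of E: V_B − V_A = −E·Δx.
V_B − V_A = −(1.40×10⁴ V/m)(0.202 m) = -2830 V.

-2830 V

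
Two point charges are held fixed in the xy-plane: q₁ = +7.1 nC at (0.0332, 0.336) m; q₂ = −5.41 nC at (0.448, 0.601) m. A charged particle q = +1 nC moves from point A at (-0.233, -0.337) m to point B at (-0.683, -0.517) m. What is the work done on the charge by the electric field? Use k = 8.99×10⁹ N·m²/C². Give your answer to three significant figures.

1.95×10⁻⁸ J

The work done by the electric force is W_field = −ΔU = −q(V_B − V_A) = q(V_A − V_B).
At A: distances to the source charges are 0.724 m, 1.16 m; V_A = Σ kqᵢ/rᵢ = 46.2 V.
At B: distances to the source charges are 1.11 m, 1.59 m; V_B = Σ kqᵢ/rᵢ = 26.7 V.
ΔV = V_B − V_A = -19.5 V.
W_field = −qΔV = −(1.00×10⁻⁹ C)(-19.5 V) = 1.95×10⁻⁸ J.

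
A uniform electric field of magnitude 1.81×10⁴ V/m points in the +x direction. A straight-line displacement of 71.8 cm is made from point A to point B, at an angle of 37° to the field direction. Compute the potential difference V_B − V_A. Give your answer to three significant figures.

Only the component of displacement along E changes the potential: ΔV = −E·d·cosθ.
ΔV = −(1.81×10⁴ V/m)(0.718 m)cos37° = -1.04×10⁴ V.

-1.04×10⁴ V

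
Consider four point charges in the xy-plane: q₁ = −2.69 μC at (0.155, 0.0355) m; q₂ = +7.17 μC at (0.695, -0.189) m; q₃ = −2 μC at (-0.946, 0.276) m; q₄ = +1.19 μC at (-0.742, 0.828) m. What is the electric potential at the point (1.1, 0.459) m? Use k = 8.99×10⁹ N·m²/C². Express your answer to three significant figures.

5.79×10⁴ V

The total potential is the scalar sum of each charge's contribution, V = Σ kqᵢ/rᵢ.
Distances from the field point to each charge: r₁ = 1.04 m, r₂ = 0.764 m, r₃ = 2.05 m, r₄ = 1.88 m.
V = k[(-2.69×10⁻⁶)/(1.04) + (7.17×10⁻⁶)/(0.764) + (-2.00×10⁻⁶)/(2.05) + (1.19×10⁻⁶)/(1.88)] = 5.79×10⁴ V.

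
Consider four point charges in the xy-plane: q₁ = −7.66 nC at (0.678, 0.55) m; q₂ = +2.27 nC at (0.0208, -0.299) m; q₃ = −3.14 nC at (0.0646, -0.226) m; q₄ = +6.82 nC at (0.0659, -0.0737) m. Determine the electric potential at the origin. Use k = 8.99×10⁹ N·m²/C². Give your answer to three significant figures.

Electric potential is a scalar, so the contributions from each charge add algebraically: V = Σ kqᵢ/rᵢ.
Distances from the field point to each charge: r₁ = 0.873 m, r₂ = 0.300 m, r₃ = 0.235 m, r₄ = 0.0989 m.
V = k[(-7.66×10⁻⁹)/(0.873) + (2.27×10⁻⁹)/(0.300) + (-3.14×10⁻⁹)/(0.235) + (6.82×10⁻⁹)/(0.0989)] = 489 V.

489 V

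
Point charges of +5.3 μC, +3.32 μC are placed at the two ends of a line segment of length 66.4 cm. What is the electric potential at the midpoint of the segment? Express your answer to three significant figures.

Electric potential is a scalar, so the contributions from each charge add algebraically: V = Σ kqᵢ/rᵢ.
Each charge is 0.332 m from the midpoint.
V = k[(5.30×10⁻⁶)/(0.332) + (3.32×10⁻⁶)/(0.332)] = 2.33×10⁵ V.

2.33×10⁵ V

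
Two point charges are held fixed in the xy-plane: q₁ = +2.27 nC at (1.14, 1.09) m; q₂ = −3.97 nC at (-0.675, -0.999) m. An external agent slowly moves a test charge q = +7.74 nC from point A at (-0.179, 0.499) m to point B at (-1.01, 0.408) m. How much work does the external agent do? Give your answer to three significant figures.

-5.52×10⁻⁸ J

For quasistatic motion the external work equals the change in potential energy: W_ext = qΔV = q(V_B − V_A).
At A: distances to the source charges are 1.45 m, 1.58 m; V_A = Σ kqᵢ/rᵢ = -8.50 V.
At B: distances to the source charges are 2.26 m, 1.45 m; V_B = Σ kqᵢ/rᵢ = -15.6 V.
ΔV = V_B − V_A = -7.13 V.
W_ext = qΔV = (7.74×10⁻⁹ C)(-7.13 V) = -5.52×10⁻⁸ J.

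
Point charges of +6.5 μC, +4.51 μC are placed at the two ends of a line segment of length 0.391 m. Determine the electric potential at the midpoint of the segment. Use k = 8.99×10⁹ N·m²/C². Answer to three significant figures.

The total potential is the scalar sum of each charge's contribution, V = Σ kqᵢ/rᵢ.
Each charge is 0.196 m from the midpoint.
V = k[(6.50×10⁻⁶)/(0.196) + (4.51×10⁻⁶)/(0.196)] = 5.06×10⁵ V.

5.06×10⁵ V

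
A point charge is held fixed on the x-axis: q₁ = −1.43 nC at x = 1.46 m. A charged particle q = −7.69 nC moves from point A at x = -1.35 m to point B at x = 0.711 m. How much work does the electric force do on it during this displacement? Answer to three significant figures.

-9.68×10⁻⁸ J

The work done by the electric force is W_field = −ΔU = −q(V_B − V_A) = q(V_A − V_B).
At A: distance to the source charge is 2.81 m; V_A = kq₁/r = -4.57 V.
At B: distance to the source charge is 0.749 m; V_B = kq₁/r = -17.2 V.
ΔV = V_B − V_A = -12.6 V.
W_field = −qΔV = −(-7.69×10⁻⁹ C)(-12.6 V) = -9.68×10⁻⁸ J.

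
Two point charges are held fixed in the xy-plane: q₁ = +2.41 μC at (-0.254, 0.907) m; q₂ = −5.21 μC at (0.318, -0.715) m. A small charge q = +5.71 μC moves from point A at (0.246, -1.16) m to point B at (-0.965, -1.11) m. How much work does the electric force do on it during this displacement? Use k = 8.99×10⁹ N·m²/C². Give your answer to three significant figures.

The work done by the electric force is W_field = −ΔU = −q(V_B − V_A) = q(V_A − V_B).
At A: distances to the source charges are 2.13 m, 0.451 m; V_A = Σ kqᵢ/rᵢ = -9.37×10⁴ V.
At B: distances to the source charges are 2.14 m, 1.34 m; V_B = Σ kqᵢ/rᵢ = -2.48×10⁴ V.
ΔV = V_B − V_A = 6.90×10⁴ V.
W_field = −qΔV = −(5.71×10⁻⁶ C)(6.90×10⁴ V) = -0.394 J.

-0.394 J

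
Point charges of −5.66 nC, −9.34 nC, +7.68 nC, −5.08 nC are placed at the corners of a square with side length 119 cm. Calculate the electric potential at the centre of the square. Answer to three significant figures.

Electric potential is a scalar, so the contributions from each charge add algebraically: V = Σ kqᵢ/rᵢ.
The distance from each corner to the centre is a√2/2 = 0.841 m.
V = k[(-5.66×10⁻⁹)/(0.841) + (-9.34×10⁻⁹)/(0.841) + (7.68×10⁻⁹)/(0.841) + (-5.08×10⁻⁹)/(0.841)] = -132 V.

-132 V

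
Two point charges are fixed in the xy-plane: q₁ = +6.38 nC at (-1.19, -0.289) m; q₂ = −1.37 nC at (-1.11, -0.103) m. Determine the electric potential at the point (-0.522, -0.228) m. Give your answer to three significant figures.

65.0 V

Electric potential is a scalar, so the contributions from each charge add algebraically: V = Σ kqᵢ/rᵢ.
Distances from the field point to each charge: r₁ = 0.671 m, r₂ = 0.601 m.
V = k[(6.38×10⁻⁹)/(0.671) + (-1.37×10⁻⁹)/(0.601)] = 65.0 V.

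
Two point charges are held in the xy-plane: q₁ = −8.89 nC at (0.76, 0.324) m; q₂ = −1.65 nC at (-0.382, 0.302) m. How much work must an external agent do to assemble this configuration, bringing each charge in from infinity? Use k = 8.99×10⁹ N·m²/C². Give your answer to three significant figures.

1.15×10⁻⁷ J

The assembly work is the sum of pairwise potential energies, U = Σ_{i<j} kqᵢqⱼ/rᵢⱼ.
Pair separations: r₁₂ = 1.14 m.
U = (1.15×10⁻⁷) = 1.15×10⁻⁷ J.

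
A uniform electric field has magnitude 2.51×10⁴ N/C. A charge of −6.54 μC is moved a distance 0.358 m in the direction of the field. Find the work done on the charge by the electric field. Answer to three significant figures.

-0.0588 J

The potential change for a displacement 0.358 m in the direction of the field is ΔV = −Ed = -8990 V.
W_field = −qΔV = -0.0588 J.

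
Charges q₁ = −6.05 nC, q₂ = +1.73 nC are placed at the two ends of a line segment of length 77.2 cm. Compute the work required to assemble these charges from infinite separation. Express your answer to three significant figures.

-1.22×10⁻⁷ J

The work to assemble the configuration equals its total potential energy, U = Σ kqᵢqⱼ/rᵢⱼ over all pairs.
The separation is r = 0.772 m.
U = (-1.22×10⁻⁷) = -1.22×10⁻⁷ J.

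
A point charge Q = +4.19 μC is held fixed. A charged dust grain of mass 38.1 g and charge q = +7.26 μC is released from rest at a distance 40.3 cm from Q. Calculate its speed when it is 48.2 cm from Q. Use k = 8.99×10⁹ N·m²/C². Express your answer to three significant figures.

2.42 m/s

Only the electrostatic force acts, so mechanical energy is conserved: ½mv² = U₁ − U₂ = kQq(1/r₁ − 1/r₂).
U₁ − U₂ = (8.99×10⁹ N·m²/C²)(4.19×10⁻⁶ C)(7.26×10⁻⁶ C)(1/0.403 − 1/0.482) = 0.111 J.
v = √(2·0.111/0.0381) = 2.42 m/s.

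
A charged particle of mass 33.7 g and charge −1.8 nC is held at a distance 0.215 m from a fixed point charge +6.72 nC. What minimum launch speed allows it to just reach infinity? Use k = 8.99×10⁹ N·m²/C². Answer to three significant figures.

To just escape, total mechanical energy must reach zero at infinity: ½mv²_min + U = 0, so ½mv²_min = −U = |kQq|/r.
|U| = |kQq|/r = (8.99×10⁹ N·m²/C²)(6.72×10⁻⁹)(1.80×10⁻⁹)/(0.215) = 5.06×10⁻⁷ J.
v_min = √(2|U|/m) = √(2·5.06×10⁻⁷/0.0337) = 5.48×10⁻³ m/s.

5.48×10⁻³ m/s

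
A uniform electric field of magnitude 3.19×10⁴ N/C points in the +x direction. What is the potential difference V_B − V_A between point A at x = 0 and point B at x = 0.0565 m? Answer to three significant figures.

In a uniform field, potential decreases in the direction of E: V_B − V_A = −E·Δx.
V_B − V_A = −(3.19×10⁴ V/m)(0.0565 m) = -1800 V.

-1800 V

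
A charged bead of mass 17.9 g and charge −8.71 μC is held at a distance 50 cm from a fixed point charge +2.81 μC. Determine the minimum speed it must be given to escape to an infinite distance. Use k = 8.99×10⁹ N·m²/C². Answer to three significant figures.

7.01 m/s

To just escape, total mechanical energy must reach zero at infinity: ½mv²_min + U = 0, so ½mv²_min = −U = |kQq|/r.
|U| = |kQq|/r = (8.99×10⁹ N·m²/C²)(2.81×10⁻⁶)(8.71×10⁻⁶)/(0.500) = 0.440 J.
v_min = √(2|U|/m) = √(2·0.440/0.0179) = 7.01 m/s.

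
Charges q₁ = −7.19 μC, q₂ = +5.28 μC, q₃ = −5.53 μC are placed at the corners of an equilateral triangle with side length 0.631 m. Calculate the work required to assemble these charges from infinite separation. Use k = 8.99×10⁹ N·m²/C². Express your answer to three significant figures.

The work to assemble the configuration equals its total potential energy, U = Σ kqᵢqⱼ/rᵢⱼ over all pairs.
All three pair separations equal the side length, 0.631 m.
U = (-0.541) + (0.566) + (-0.416) = -0.390 J.

-0.390 J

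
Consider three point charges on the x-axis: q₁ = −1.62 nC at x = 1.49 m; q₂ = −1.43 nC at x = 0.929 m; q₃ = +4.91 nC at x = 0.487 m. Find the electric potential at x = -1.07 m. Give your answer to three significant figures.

16.2 V

Electric potential is a scalar, so the contributions from each charge add algebraically: V = Σ kqᵢ/rᵢ.
Distances from the field point to each charge: r₁ = 2.56 m, r₂ = 2.00 m, r₃ = 1.56 m.
V = k[(-1.62×10⁻⁹)/(2.56) + (-1.43×10⁻⁹)/(2.00) + (4.91×10⁻⁹)/(1.56)] = 16.2 V.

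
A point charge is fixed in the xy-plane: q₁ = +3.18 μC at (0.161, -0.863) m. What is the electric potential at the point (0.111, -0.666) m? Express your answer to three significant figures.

Electric potential is a scalar, so the contributions from each charge add algebraically: V = Σ kqᵢ/rᵢ.
Distances from the field point to each charge: r₁ = 0.203 m.
V = k[(3.18×10⁻⁶)/(0.203)] = 1.41×10⁵ V.

1.41×10⁵ V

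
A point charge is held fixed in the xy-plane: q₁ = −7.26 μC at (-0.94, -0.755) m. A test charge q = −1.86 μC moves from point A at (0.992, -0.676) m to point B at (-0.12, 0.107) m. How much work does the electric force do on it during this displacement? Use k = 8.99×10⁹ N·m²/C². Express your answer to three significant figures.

The work done by the electric force is W_field = −ΔU = −q(V_B − V_A) = q(V_A − V_B).
At A: distance to the source charge is 1.93 m; V_A = kq₁/r = -3.38×10⁴ V.
At B: distance to the source charge is 1.19 m; V_B = kq₁/r = -5.49×10⁴ V.
ΔV = V_B − V_A = -2.11×10⁴ V.
W_field = −qΔV = −(-1.86×10⁻⁶ C)(-2.11×10⁴ V) = -0.0393 J.

-0.0393 J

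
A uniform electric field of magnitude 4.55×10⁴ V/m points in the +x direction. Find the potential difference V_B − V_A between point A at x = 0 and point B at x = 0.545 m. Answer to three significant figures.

In a uniform field, potential decreases in the direction of E: V_B − V_A = −E·Δx.
V_B − V_A = −(4.55×10⁴ V/m)(0.545 m) = -2.48×10⁴ V.

-2.48×10⁴ V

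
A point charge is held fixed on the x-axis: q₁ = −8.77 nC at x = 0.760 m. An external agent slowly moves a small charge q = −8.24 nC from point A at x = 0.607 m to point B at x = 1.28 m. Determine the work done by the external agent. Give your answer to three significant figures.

For quasistatic motion the external work equals the change in potential energy: W_ext = qΔV = q(V_B − V_A).
At A: distance to the source charge is 0.153 m; V_A = kq₁/r = -515 V.
At B: distance to the source charge is 0.520 m; V_B = kq₁/r = -152 V.
ΔV = V_B − V_A = 364 V.
W_ext = qΔV = (-8.24×10⁻⁹ C)(364 V) = -3.00×10⁻⁶ J.

-3.00×10⁻⁶ J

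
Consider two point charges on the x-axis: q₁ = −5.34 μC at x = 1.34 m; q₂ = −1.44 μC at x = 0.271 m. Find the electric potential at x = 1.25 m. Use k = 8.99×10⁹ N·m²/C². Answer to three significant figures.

The total potential is the scalar sum of each charge's contribution, V = Σ kqᵢ/rᵢ.
Distances from the field point to each charge: r₁ = 0.0900 m, r₂ = 0.979 m.
V = k[(-5.34×10⁻⁶)/(0.0900) + (-1.44×10⁻⁶)/(0.979)] = -5.47×10⁵ V.

-5.47×10⁵ V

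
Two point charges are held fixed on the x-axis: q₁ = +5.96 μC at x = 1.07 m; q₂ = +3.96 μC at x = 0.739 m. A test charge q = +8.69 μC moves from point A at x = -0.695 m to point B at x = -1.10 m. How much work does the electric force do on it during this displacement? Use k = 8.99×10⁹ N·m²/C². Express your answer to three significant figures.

The work done by the electric force is W_field = −ΔU = −q(V_B − V_A) = q(V_A − V_B).
At A: distances to the source charges are 1.77 m, 1.43 m; V_A = Σ kqᵢ/rᵢ = 5.52×10⁴ V.
At B: distances to the source charges are 2.17 m, 1.84 m; V_B = Σ kqᵢ/rᵢ = 4.40×10⁴ V.
ΔV = V_B − V_A = -1.11×10⁴ V.
W_field = −qΔV = −(8.69×10⁻⁶ C)(-1.11×10⁴ V) = 0.0967 J.

0.0967 J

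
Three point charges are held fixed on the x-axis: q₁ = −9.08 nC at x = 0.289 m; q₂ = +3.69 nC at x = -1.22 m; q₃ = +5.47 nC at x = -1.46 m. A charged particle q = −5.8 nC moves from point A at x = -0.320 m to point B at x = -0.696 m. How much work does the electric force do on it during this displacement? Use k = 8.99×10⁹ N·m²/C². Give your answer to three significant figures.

5.73×10⁻⁷ J

The work done by the electric force is W_field = −ΔU = −q(V_B − V_A) = q(V_A − V_B).
At A: distances to the source charges are 0.609 m, 0.900 m, 1.14 m; V_A = Σ kqᵢ/rᵢ = -54.0 V.
At B: distances to the source charges are 0.985 m, 0.524 m, 0.764 m; V_B = Σ kqᵢ/rᵢ = 44.8 V.
ΔV = V_B − V_A = 98.8 V.
W_field = −qΔV = −(-5.80×10⁻⁹ C)(98.8 V) = 5.73×10⁻⁷ J.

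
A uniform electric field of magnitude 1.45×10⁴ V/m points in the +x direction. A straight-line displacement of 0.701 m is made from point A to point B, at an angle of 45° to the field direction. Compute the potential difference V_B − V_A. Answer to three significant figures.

Only the component of displacement along E changes the potential: ΔV = −E·d·cosθ.
ΔV = −(1.45×10⁴ V/m)(0.701 m)cos45° = -7190 V.

-7190 V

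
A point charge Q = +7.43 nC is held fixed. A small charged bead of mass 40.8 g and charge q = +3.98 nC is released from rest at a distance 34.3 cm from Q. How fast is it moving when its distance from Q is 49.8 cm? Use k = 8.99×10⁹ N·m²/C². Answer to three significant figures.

Only the electrostatic force acts, so mechanical energy is conserved: ½mv² = U₁ − U₂ = kQq(1/r₁ − 1/r₂).
U₁ − U₂ = (8.99×10⁹ N·m²/C²)(7.43×10⁻⁹ C)(3.98×10⁻⁹ C)(1/0.343 − 1/0.498) = 2.41×10⁻⁷ J.
v = √(2·2.41×10⁻⁷/0.0408) = 3.44×10⁻³ m/s.

3.44×10⁻³ m/s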